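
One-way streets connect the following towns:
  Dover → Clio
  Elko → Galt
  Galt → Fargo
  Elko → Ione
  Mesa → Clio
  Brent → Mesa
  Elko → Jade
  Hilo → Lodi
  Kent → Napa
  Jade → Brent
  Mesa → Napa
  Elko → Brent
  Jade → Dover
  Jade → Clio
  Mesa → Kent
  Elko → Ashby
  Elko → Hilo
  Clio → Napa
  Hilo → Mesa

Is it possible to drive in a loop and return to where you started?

DFS with white/gray/black marking, starting from Lodi:
Lodi gray
Lodi black
Fargo gray
Fargo black
Galt gray
  Galt→Fargo: Fargo black — skip
Galt black
Hilo gray
  Mesa gray
    Napa gray
    Napa black
    Clio gray
      Clio→Napa: Napa black — skip
    Clio black
    Kent gray
      Kent→Napa: Napa black — skip
    Kent black
  Mesa black
  Hilo→Lodi: Lodi black — skip
Hilo black
Dover gray
  Dover→Clio: Clio black — skip
Dover black
Brent gray
  Brent→Mesa: Mesa black — skip
Brent black
Elko gray
  Ashby gray
  Ashby black
  Elko→Galt: Galt black — skip
  Ione gray
  Ione black
  Elko→Brent: Brent black — skip
  Elko→Hilo: Hilo black — skip
  Jade gray
    Jade→Brent: Brent black — skip
    Jade→Dover: Dover black — skip
    Jade→Clio: Clio black — skip
  Jade black
Elko black
Every edge goes to a white or black vertex — no back edge, so the graph is acyclic.

No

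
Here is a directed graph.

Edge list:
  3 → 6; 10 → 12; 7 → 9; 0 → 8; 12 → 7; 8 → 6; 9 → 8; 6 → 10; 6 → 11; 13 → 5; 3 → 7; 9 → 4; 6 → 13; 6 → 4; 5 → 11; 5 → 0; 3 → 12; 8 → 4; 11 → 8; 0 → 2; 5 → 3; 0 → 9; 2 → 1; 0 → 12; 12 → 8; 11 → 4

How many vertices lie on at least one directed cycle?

A vertex is on a directed cycle iff it belongs to a strongly connected component of size ≥ 2 (or has a self-loop).
The vertices on cycles are {0, 3, 5, 6, 7, 8, 9, 10, 11, 12, 13} — 11 in total.

11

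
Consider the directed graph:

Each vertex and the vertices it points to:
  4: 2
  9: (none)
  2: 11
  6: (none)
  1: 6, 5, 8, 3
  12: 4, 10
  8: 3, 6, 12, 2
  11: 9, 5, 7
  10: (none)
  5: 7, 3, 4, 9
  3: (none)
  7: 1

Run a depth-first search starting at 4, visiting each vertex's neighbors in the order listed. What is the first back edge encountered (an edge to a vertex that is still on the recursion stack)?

DFS from 4 (visiting each vertex's neighbors in the order listed); mark gray on enter, black on exit:
4 gray
  2 gray
    11 gray
      9 gray
      9 black
      5 gray
        7 gray
          1 gray
            6 gray
            6 black
            1→5: 5 is gray → back edge
First back edge: 1 → 5.

1->5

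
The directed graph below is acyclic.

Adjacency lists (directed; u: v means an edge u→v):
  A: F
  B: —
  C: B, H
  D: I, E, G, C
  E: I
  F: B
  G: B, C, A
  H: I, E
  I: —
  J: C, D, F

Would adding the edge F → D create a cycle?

Adding F→D creates a cycle iff D can already reach F.
Path from D: D → G → A → F.
So D → … → F → D is a cycle.

Yes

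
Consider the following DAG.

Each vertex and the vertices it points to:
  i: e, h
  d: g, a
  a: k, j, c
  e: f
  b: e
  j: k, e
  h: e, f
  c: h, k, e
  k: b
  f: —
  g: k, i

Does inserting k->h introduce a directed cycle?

Adding k→h creates a cycle iff h can already reach k.
Explore from h: no path reaches k. The graph stays acyclic.

No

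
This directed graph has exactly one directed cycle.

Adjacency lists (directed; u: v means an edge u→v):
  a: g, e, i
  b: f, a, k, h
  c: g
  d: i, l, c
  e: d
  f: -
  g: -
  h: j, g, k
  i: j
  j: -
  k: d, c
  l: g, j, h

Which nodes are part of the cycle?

d, h, k, l

DFS with gray/black marking from k:
k gray
  d gray
    i gray
      j gray
      j black
    i black
    l gray
      g gray
      g black
      l→j: j black — skip
      h gray
        h→j: j black — skip
        h→g: g black — skip
        h→k: k is gray → back edge
Back edge closes the cycle k → d → l → h → k; its vertices are {d, h, k, l}.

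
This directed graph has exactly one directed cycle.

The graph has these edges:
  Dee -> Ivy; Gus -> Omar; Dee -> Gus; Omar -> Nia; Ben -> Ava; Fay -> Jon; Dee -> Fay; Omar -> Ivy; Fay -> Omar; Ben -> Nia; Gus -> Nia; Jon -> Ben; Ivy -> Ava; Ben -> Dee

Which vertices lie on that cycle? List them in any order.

Ben, Dee, Fay, Jon

DFS with gray/black marking from Ben:
Ben gray
  Dee gray
    Ivy gray
      Ava gray
      Ava black
    Ivy black
    Fay gray
      Jon gray
        Jon→Ben: Ben is gray → back edge
Back edge closes the cycle Ben → Dee → Fay → Jon → Ben; its vertices are {Ben, Dee, Fay, Jon}.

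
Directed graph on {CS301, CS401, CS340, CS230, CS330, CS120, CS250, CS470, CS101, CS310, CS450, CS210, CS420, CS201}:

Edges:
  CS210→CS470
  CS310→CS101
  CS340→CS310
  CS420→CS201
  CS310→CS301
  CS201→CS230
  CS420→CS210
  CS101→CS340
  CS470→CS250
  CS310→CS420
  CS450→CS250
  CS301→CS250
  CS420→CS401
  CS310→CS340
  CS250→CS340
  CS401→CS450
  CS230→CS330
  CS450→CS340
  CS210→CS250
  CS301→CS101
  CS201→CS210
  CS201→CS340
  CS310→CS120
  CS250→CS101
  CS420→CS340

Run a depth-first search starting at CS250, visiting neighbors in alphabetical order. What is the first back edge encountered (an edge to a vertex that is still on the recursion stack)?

DFS from CS250 (visiting neighbors in alphabetical order); mark gray on enter, black on exit:
CS250 gray
  CS101 gray
    CS340 gray
      CS310 gray
        CS310→CS101: CS101 is gray → back edge
First back edge: CS310 → CS101.

CS310->CS101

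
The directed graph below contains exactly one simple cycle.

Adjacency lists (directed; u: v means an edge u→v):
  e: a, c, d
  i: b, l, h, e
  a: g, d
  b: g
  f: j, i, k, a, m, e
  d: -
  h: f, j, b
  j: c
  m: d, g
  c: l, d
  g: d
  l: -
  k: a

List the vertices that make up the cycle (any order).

DFS with gray/black marking from f:
f gray
  j gray
    c gray
      l gray
      l black
      d gray
      d black
    c black
  j black
  i gray
    b gray
      g gray
        g→d: d black — skip
      g black
    b black
    i→l: l black — skip
    h gray
      h→f: f is gray → back edge
Back edge closes the cycle f → i → h → f; its vertices are {f, h, i}.

f, h, i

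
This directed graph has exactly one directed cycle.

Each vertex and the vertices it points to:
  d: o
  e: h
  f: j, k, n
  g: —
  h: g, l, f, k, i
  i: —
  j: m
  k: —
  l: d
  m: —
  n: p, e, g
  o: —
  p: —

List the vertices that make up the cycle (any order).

DFS with gray/black marking from h:
h gray
  g gray
  g black
  l gray
    d gray
      o gray
      o black
    d black
  l black
  f gray
    j gray
      m gray
      m black
    j black
    k gray
    k black
    n gray
      p gray
      p black
      e gray
        e→h: h is gray → back edge
Back edge closes the cycle h → f → n → e → h; its vertices are {e, f, h, n}.

e, f, h, n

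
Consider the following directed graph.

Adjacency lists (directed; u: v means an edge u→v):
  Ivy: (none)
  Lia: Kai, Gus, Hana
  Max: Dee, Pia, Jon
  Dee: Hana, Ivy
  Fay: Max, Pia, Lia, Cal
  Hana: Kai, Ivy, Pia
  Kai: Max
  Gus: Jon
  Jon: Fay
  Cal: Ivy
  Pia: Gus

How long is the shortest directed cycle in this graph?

For each vertex v, BFS finds the shortest path from v back to v.
The shortest such closed walk is Fay → Max → Jon → Fay, length 3.

3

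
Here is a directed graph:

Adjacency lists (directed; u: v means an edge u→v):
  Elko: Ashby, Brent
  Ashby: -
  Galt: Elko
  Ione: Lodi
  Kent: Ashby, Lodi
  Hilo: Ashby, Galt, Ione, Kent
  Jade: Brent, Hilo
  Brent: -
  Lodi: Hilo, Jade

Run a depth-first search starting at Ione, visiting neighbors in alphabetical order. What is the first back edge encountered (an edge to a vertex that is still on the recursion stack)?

Hilo→Ione

DFS from Ione (visiting neighbors in alphabetical order); mark gray on enter, black on exit:
Ione gray
  Lodi gray
    Hilo gray
      Ashby gray
      Ashby black
      Galt gray
        Elko gray
          Elko→Ashby: Ashby black — skip
          Brent gray
          Brent black
        Elko black
      Galt black
      Hilo→Ione: Ione is gray → back edge
First back edge: Hilo → Ione.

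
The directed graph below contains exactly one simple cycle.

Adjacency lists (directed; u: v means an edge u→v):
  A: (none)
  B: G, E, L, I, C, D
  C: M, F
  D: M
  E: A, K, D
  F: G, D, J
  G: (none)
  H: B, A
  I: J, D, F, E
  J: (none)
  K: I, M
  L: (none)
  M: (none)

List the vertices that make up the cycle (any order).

E, I, K

DFS with gray/black marking from I:
I gray
  J gray
  J black
  D gray
    M gray
    M black
  D black
  F gray
    G gray
    G black
    F→D: D black — skip
    F→J: J black — skip
  F black
  E gray
    A gray
    A black
    K gray
      K→I: I is gray → back edge
Back edge closes the cycle I → E → K → I; its vertices are {E, I, K}.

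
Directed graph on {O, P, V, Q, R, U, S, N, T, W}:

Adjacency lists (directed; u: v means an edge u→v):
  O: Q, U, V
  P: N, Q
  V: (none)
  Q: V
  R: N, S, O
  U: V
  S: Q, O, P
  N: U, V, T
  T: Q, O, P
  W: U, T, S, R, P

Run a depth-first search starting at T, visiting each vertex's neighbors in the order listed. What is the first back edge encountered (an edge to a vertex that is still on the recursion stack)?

N->T

DFS from T (visiting each vertex's neighbors in the order listed); mark gray on enter, black on exit:
T gray
  Q gray
    V gray
    V black
  Q black
  O gray
    O→Q: Q black — skip
    U gray
      U→V: V black — skip
    U black
    O→V: V black — skip
  O black
  P gray
    N gray
      N→U: U black — skip
      N→V: V black — skip
      N→T: T is gray → back edge
First back edge: N → T.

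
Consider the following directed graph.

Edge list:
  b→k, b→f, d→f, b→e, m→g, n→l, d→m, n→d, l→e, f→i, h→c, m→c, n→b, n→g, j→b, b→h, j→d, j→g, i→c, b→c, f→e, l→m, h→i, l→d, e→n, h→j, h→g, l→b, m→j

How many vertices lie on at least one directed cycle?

9

A vertex is on a directed cycle iff it belongs to a strongly connected component of size ≥ 2 (or has a self-loop).
The vertices on cycles are {b, d, e, f, h, j, l, m, n} — 9 in total.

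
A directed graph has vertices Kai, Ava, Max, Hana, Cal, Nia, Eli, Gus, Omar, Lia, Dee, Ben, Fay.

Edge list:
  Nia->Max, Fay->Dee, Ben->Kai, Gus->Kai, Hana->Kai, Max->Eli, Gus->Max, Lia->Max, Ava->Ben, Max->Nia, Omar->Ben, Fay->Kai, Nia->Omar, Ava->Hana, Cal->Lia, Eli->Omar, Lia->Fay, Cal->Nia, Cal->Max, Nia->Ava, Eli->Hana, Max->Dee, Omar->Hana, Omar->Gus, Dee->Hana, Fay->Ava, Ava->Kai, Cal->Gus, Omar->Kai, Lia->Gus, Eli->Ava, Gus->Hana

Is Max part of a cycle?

Max is on a cycle iff Max can reach itself via ≥1 edge.
Max → Nia → Max — yes.

Yes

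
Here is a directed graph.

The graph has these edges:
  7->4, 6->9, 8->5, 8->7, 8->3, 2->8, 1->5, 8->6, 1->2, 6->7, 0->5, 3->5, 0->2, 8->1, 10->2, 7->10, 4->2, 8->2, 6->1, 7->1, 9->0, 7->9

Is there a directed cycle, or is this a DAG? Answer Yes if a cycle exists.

DFS with white/gray/black marking, starting from 3:
3 gray
  5 gray
  5 black
3 black
0 gray
  0→5: 5 black — skip
  2 gray
    8 gray
      6 gray
        1 gray
          1→5: 5 black — skip
          1→2: 2 is gray → back edge
Back edge found, so a cycle exists: 2 → 8 → 6 → 1 → 2.

Yes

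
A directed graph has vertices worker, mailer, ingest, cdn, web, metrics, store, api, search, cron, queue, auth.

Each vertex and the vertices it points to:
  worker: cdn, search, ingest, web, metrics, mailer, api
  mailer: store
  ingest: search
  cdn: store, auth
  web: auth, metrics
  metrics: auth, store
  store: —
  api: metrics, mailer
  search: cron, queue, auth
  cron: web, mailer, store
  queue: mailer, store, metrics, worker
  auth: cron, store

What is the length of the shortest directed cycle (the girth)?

3

For each vertex v, BFS finds the shortest path from v back to v.
The shortest such closed walk is worker → search → queue → worker, length 3.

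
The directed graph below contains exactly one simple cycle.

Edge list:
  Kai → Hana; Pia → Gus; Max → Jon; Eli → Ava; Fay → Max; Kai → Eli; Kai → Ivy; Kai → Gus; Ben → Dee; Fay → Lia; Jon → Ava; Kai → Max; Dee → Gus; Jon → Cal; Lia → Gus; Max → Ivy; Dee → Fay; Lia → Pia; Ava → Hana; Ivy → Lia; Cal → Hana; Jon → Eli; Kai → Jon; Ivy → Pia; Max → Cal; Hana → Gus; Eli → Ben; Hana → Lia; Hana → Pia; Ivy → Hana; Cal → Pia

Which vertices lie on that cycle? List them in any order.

DFS with gray/black marking from Max:
Max gray
  Jon gray
    Eli gray
      Ava gray
        Hana gray
          Lia gray
            Pia gray
              Gus gray
              Gus black
            Pia black
            Lia→Gus: Gus black — skip
          Lia black
          Hana→Gus: Gus black — skip
          Hana→Pia: Pia black — skip
        Hana black
      Ava black
      Ben gray
        Dee gray
          Fay gray
            Fay→Lia: Lia black — skip
            Fay→Max: Max is gray → back edge
Back edge closes the cycle Max → Jon → Eli → Ben → Dee → Fay → Max; its vertices are {Ben, Dee, Eli, Fay, Jon, Max}.

Ben, Dee, Eli, Fay, Jon, Max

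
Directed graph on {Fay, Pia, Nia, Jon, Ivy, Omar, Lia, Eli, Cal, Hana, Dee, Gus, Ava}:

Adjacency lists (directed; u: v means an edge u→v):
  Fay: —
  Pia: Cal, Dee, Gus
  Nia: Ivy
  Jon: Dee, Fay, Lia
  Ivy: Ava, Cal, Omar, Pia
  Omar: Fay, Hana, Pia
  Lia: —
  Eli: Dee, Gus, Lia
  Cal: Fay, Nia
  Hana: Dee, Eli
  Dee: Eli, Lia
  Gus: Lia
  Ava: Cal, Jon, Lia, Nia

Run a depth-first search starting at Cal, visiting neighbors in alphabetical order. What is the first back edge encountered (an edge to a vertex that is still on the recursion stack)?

DFS from Cal (visiting neighbors in alphabetical order); mark gray on enter, black on exit:
Cal gray
  Fay gray
  Fay black
  Nia gray
    Ivy gray
      Ava gray
        Ava→Cal: Cal is gray → back edge
First back edge: Ava → Cal.

Ava→Cal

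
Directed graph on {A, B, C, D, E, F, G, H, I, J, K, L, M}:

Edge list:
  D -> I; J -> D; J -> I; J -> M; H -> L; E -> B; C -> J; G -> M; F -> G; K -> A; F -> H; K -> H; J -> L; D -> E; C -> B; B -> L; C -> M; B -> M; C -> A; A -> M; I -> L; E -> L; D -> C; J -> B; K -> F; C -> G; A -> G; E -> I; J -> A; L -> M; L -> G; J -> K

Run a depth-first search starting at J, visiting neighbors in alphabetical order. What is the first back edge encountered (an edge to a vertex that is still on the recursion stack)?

DFS from J (visiting neighbors in alphabetical order); mark gray on enter, black on exit:
J gray
  A gray
    G gray
      M gray
      M black
    G black
    A→M: M black — skip
  A black
  B gray
    L gray
      L→G: G black — skip
      L→M: M black — skip
    L black
    B→M: M black — skip
  B black
  D gray
    C gray
      C→A: A black — skip
      C→B: B black — skip
      C→G: G black — skip
      C→J: J is gray → back edge
First back edge: C → J.

C→J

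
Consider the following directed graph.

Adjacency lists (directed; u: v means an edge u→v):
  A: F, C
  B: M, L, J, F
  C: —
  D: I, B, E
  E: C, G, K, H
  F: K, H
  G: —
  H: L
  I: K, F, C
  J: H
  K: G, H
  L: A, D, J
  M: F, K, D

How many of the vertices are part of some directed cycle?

A vertex is on a directed cycle iff it belongs to a strongly connected component of size ≥ 2 (or has a self-loop).
The vertices on cycles are {A, B, D, E, F, H, I, J, K, L, M} — 11 in total.

11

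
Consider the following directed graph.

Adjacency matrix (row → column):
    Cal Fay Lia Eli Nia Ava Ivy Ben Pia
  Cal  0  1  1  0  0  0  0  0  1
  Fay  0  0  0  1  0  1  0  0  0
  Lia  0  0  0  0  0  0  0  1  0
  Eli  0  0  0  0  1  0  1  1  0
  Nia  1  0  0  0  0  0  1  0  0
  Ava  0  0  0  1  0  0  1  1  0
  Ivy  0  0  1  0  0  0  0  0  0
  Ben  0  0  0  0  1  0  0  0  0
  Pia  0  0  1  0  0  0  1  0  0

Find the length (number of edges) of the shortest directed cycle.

4

For each vertex v, BFS finds the shortest path from v back to v.
The shortest such closed walk is Cal → Fay → Eli → Nia → Cal, length 4.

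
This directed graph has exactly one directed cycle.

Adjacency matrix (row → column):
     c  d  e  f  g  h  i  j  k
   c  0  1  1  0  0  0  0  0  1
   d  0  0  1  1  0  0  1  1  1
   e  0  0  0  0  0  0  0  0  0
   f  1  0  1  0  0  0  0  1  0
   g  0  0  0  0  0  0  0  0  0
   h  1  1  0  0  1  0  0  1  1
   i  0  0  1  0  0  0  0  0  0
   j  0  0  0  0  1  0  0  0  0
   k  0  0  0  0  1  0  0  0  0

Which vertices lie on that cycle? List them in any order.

DFS with gray/black marking from d:
d gray
  i gray
    e gray
    e black
  i black
  j gray
    g gray
    g black
  j black
  d→e: e black — skip
  k gray
    k→g: g black — skip
  k black
  f gray
    c gray
      c→k: k black — skip
      c→d: d is gray → back edge
Back edge closes the cycle d → f → c → d; its vertices are {c, d, f}.

c, d, f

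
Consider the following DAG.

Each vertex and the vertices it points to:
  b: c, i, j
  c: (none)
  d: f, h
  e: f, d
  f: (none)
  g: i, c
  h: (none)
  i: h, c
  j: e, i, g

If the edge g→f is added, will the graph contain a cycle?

Adding g→f creates a cycle iff f can already reach g.
Explore from f: no path reaches g. The graph stays acyclic.

No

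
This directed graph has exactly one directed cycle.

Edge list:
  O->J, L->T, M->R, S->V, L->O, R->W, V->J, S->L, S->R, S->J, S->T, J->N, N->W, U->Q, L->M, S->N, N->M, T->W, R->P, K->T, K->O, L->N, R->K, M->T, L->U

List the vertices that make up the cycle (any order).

J, K, M, N, O, R

DFS with gray/black marking from R:
R gray
  W gray
  W black
  P gray
  P black
  K gray
    O gray
      J gray
        N gray
          M gray
            M→R: R is gray → back edge
Back edge closes the cycle R → K → O → J → N → M → R; its vertices are {J, K, M, N, O, R}.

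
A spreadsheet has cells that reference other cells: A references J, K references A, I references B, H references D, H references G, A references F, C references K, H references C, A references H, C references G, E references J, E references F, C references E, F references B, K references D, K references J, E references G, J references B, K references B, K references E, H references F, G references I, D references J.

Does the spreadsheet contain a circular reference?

DFS with white/gray/black marking, starting from I:
I gray
  B gray
  B black
I black
F gray
  F→B: B black — skip
F black
E gray
  E→F: F black — skip
  G gray
    G→I: I black — skip
  G black
  J gray
    J→B: B black — skip
  J black
E black
H gray
  D gray
    D→J: J black — skip
  D black
  C gray
    K gray
      K→E: E black — skip
      A gray
        A→F: F black — skip
        A→J: J black — skip
        A→H: H is gray → back edge
Back edge found, so a cycle exists: H → C → K → A → H.

Yes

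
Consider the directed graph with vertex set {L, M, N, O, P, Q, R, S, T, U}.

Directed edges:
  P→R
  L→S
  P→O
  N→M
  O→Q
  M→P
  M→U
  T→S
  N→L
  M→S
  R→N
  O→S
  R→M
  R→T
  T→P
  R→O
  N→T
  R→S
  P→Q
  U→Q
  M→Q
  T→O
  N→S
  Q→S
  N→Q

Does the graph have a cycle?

Yes

DFS with white/gray/black marking, starting from R:
R gray
  M gray
    S gray
    S black
    Q gray
      Q→S: S black — skip
    Q black
    U gray
      U→Q: Q black — skip
    U black
    P gray
      O gray
        O→Q: Q black — skip
        O→S: S black — skip
      O black
      P→Q: Q black — skip
      P→R: R is gray → back edge
Back edge found, so a cycle exists: R → M → P → R.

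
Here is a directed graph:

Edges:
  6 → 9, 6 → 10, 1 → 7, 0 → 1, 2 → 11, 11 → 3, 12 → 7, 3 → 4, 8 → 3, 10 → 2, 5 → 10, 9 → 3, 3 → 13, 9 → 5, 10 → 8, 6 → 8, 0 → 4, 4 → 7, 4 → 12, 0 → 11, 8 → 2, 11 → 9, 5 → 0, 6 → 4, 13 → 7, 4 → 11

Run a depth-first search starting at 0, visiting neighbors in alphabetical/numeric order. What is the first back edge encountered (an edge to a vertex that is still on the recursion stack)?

3→4

DFS from 0 (visiting neighbors in alphabetical/numeric order); mark gray on enter, black on exit:
0 gray
  1 gray
    7 gray
    7 black
  1 black
  4 gray
    4→7: 7 black — skip
    11 gray
      3 gray
        3→4: 4 is gray → back edge
First back edge: 3 → 4.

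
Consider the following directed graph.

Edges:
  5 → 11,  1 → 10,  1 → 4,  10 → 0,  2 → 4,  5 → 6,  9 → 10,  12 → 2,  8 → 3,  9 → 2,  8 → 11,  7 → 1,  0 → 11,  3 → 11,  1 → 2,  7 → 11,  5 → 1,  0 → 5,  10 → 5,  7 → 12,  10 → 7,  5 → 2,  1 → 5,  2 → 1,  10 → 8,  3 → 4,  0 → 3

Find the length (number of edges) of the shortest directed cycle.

2

For each vertex v, BFS finds the shortest path from v back to v.
The shortest such closed walk is 5 → 1 → 5, length 2.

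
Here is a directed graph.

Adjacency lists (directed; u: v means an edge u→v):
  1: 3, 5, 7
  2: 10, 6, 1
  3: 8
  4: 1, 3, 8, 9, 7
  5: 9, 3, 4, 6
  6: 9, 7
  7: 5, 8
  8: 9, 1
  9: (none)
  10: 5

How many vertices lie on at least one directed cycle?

7

A vertex is on a directed cycle iff it belongs to a strongly connected component of size ≥ 2 (or has a self-loop).
The vertices on cycles are {1, 3, 4, 5, 6, 7, 8} — 7 in total.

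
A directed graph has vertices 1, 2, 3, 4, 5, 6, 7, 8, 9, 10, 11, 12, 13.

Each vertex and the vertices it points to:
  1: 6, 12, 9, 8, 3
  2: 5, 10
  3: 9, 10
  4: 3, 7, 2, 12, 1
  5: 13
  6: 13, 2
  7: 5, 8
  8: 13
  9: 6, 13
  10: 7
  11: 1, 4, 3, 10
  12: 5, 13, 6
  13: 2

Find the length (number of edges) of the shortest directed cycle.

For each vertex v, BFS finds the shortest path from v back to v.
The shortest such closed walk is 5 → 13 → 2 → 5, length 3.

3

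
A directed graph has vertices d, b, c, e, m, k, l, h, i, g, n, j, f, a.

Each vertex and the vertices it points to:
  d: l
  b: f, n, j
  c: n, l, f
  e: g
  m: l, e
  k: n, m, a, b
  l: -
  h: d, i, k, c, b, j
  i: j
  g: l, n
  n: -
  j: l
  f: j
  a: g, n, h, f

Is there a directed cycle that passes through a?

a is on a cycle iff a can reach itself via ≥1 edge.
a → h → k → a — yes.

Yes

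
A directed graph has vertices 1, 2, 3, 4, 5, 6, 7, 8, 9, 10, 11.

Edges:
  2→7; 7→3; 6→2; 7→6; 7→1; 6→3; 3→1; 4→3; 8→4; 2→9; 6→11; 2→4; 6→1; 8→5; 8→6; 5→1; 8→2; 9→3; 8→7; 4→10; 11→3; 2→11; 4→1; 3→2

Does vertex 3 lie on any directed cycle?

Yes

3 is on a cycle iff 3 can reach itself via ≥1 edge.
3 → 2 → 4 → 3 — yes.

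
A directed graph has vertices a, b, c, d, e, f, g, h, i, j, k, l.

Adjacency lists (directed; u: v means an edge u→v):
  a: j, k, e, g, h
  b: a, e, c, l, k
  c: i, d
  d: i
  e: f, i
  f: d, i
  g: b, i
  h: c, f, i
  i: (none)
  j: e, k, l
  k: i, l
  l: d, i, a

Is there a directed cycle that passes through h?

No

h lies on a cycle iff there is a path from h back to itself.
Exploring from h, it never reaches itself; equivalently, its strongly connected component is a singleton.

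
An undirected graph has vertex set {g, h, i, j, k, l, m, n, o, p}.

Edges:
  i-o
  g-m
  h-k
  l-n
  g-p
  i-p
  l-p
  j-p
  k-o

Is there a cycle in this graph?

DFS, tracking each vertex's parent; an edge to a visited non-parent vertex closes a cycle.
Start from o:
visit o (parent –)
  visit i (parent o)
    visit p (parent i)
      p–i: parent, skip
      visit g (parent p)
        visit m (parent g)
          m–g: parent, skip
        g–p: parent, skip
      visit j (parent p)
        j–p: parent, skip
      visit l (parent p)
        l–p: parent, skip
        visit n (parent l)
          n–l: parent, skip
    i–o: parent, skip
  visit k (parent o)
    visit h (parent k)
      h–k: parent, skip
    k–o: parent, skip
No non-parent visited neighbor found — the graph is a forest.

No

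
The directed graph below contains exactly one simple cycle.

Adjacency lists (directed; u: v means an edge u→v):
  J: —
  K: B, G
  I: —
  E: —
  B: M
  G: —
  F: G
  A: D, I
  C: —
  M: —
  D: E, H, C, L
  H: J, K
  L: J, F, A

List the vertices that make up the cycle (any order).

A, D, L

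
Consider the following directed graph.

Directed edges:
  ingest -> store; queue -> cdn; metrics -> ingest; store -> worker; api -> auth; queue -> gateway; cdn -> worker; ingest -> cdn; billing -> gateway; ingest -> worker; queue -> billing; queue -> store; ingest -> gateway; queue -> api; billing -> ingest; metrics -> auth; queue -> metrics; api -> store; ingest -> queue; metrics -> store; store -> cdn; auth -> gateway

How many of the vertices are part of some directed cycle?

4

A vertex is on a directed cycle iff it belongs to a strongly connected component of size ≥ 2 (or has a self-loop).
The vertices on cycles are {queue, ingest, billing, metrics} — 4 in total.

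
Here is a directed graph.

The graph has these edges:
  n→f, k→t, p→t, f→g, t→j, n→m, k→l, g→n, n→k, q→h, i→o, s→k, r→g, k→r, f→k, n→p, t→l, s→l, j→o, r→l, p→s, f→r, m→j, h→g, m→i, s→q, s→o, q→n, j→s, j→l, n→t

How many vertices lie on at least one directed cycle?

A vertex is on a directed cycle iff it belongs to a strongly connected component of size ≥ 2 (or has a self-loop).
The vertices on cycles are {f, g, h, j, k, m, n, p, q, r, s, t} — 12 in total.

12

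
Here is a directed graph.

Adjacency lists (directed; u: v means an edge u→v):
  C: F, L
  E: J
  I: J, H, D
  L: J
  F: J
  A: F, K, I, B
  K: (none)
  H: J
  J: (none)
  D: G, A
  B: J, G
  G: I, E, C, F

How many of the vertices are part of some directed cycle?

A vertex is on a directed cycle iff it belongs to a strongly connected component of size ≥ 2 (or has a self-loop).
The vertices on cycles are {A, B, D, G, I} — 5 in total.

5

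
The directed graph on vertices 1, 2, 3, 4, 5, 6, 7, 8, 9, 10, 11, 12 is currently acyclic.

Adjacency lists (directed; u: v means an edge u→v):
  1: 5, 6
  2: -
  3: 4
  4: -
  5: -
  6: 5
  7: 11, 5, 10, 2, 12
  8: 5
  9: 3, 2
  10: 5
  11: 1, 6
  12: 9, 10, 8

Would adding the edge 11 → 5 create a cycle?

No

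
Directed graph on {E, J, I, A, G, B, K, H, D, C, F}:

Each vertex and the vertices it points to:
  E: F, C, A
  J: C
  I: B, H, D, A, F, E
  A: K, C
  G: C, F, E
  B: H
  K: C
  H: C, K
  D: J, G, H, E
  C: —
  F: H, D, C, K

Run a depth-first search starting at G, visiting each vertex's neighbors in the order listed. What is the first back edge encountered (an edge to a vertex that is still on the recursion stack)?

DFS from G (visiting each vertex's neighbors in the order listed); mark gray on enter, black on exit:
G gray
  C gray
  C black
  F gray
    H gray
      H→C: C black — skip
      K gray
        K→C: C black — skip
      K black
    H black
    D gray
      J gray
        J→C: C black — skip
      J black
      D→G: G is gray → back edge
First back edge: D → G.

D->G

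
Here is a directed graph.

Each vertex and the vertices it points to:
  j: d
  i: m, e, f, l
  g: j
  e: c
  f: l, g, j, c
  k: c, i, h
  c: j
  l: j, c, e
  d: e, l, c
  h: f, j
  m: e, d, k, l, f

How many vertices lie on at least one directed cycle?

8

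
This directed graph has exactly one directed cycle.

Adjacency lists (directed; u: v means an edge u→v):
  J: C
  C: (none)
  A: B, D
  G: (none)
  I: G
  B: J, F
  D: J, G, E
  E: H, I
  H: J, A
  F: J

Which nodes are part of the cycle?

DFS with gray/black marking from A:
A gray
  B gray
    J gray
      C gray
      C black
    J black
    F gray
      F→J: J black — skip
    F black
  B black
  D gray
    D→J: J black — skip
    G gray
    G black
    E gray
      H gray
        H→J: J black — skip
        H→A: A is gray → back edge
Back edge closes the cycle A → D → E → H → A; its vertices are {A, D, E, H}.

A, D, E, H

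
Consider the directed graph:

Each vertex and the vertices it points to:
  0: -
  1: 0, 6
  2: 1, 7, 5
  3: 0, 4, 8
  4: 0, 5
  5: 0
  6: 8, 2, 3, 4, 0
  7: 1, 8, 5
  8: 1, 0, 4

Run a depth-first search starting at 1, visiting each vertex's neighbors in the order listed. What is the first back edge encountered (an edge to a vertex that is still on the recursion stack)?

8->1

DFS from 1 (visiting each vertex's neighbors in the order listed); mark gray on enter, black on exit:
1 gray
  0 gray
  0 black
  6 gray
    8 gray
      8→1: 1 is gray → back edge
First back edge: 8 → 1.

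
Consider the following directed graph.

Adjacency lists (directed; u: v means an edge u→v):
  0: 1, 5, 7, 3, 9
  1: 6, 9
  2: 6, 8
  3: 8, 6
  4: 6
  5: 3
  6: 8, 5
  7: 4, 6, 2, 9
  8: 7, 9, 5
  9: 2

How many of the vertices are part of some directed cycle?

A vertex is on a directed cycle iff it belongs to a strongly connected component of size ≥ 2 (or has a self-loop).
The vertices on cycles are {2, 3, 4, 5, 6, 7, 8, 9} — 8 in total.

8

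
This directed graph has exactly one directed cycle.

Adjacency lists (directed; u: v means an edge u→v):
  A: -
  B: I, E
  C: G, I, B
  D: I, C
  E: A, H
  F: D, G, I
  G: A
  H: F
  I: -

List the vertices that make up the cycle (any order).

B, C, D, E, F, H

DFS with gray/black marking from E:
E gray
  A gray
  A black
  H gray
    F gray
      D gray
        I gray
        I black
        C gray
          G gray
            G→A: A black — skip
          G black
          C→I: I black — skip
          B gray
            B→I: I black — skip
            B→E: E is gray → back edge
Back edge closes the cycle E → H → F → D → C → B → E; its vertices are {B, C, D, E, F, H}.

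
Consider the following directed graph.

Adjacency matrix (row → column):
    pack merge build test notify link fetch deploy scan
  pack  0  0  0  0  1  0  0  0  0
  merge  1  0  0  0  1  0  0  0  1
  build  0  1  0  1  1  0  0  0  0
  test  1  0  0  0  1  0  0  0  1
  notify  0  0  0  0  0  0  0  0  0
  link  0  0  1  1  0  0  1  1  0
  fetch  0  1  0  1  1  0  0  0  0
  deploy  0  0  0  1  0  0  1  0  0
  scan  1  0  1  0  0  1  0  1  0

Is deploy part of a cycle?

deploy is on a cycle iff deploy can reach itself via ≥1 edge.
deploy → test → scan → deploy — yes.

Yes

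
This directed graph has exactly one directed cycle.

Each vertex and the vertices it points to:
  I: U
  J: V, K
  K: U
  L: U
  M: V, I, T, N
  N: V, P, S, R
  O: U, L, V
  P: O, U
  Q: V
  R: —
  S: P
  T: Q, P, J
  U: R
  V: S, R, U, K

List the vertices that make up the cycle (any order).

O, P, S, V

DFS with gray/black marking from S:
S gray
  P gray
    O gray
      U gray
        R gray
        R black
      U black
      L gray
        L→U: U black — skip
      L black
      V gray
        V→S: S is gray → back edge
Back edge closes the cycle S → P → O → V → S; its vertices are {O, P, S, V}.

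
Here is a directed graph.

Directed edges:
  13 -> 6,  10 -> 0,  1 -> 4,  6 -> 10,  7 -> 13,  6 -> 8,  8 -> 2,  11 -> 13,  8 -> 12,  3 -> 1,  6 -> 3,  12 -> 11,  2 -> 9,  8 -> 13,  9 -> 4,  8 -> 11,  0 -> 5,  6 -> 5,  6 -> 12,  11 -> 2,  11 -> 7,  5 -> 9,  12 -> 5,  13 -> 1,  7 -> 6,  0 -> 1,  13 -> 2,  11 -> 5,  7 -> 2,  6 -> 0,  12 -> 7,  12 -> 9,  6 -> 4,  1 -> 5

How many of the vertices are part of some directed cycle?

A vertex is on a directed cycle iff it belongs to a strongly connected component of size ≥ 2 (or has a self-loop).
The vertices on cycles are {6, 7, 8, 11, 12, 13} — 6 in total.

6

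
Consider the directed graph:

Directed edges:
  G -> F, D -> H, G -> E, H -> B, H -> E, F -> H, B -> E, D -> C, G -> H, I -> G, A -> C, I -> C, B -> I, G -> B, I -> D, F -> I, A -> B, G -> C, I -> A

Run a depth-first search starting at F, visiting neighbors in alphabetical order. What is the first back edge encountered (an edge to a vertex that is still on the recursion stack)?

A->B

DFS from F (visiting neighbors in alphabetical order); mark gray on enter, black on exit:
F gray
  H gray
    B gray
      E gray
      E black
      I gray
        A gray
          A→B: B is gray → back edge
First back edge: A → B.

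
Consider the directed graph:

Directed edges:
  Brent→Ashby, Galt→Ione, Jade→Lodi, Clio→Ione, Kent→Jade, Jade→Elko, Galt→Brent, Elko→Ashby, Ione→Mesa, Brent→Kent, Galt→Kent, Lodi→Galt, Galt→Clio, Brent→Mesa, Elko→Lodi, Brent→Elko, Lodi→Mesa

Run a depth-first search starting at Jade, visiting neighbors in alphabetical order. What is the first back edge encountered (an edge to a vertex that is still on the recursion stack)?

Brent→Elko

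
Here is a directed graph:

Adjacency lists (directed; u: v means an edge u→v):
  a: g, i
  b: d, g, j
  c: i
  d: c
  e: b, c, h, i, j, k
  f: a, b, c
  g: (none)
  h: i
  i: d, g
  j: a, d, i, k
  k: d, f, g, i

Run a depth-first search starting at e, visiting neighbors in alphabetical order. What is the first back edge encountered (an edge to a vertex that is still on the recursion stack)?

DFS from e (visiting neighbors in alphabetical order); mark gray on enter, black on exit:
e gray
  b gray
    d gray
      c gray
        i gray
          i→d: d is gray → back edge
First back edge: i → d.

i→d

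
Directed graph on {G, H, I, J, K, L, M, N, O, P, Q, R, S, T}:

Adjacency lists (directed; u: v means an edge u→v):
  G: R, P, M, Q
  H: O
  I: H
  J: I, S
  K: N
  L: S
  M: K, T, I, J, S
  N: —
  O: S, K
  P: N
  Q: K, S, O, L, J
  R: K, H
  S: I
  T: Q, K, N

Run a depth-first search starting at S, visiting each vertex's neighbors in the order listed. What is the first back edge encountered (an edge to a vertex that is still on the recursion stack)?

O→S

DFS from S (visiting each vertex's neighbors in the order listed); mark gray on enter, black on exit:
S gray
  I gray
    H gray
      O gray
        O→S: S is gray → back edge
First back edge: O → S.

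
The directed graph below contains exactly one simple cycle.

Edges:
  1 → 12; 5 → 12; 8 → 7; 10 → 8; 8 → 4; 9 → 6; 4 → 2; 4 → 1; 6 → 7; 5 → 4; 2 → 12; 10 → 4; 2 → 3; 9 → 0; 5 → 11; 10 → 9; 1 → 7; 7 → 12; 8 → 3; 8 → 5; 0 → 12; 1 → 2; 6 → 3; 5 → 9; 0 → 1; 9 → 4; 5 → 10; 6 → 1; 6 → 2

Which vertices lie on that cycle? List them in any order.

5, 8, 10

DFS with gray/black marking from 5:
5 gray
  10 gray
    4 gray
      2 gray
        12 gray
        12 black
        3 gray
        3 black
      2 black
      1 gray
        1→12: 12 black — skip
        1→2: 2 black — skip
        7 gray
          7→12: 12 black — skip
        7 black
      1 black
    4 black
    8 gray
      8→4: 4 black — skip
      8→7: 7 black — skip
      8→5: 5 is gray → back edge
Back edge closes the cycle 5 → 10 → 8 → 5; its vertices are {5, 8, 10}.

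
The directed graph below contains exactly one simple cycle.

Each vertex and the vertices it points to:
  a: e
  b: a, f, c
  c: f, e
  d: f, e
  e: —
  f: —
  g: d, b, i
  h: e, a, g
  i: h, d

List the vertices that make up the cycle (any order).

g, h, i

DFS with gray/black marking from g:
g gray
  d gray
    f gray
    f black
    e gray
    e black
  d black
  b gray
    a gray
      a→e: e black — skip
    a black
    b→f: f black — skip
    c gray
      c→f: f black — skip
      c→e: e black — skip
    c black
  b black
  i gray
    h gray
      h→e: e black — skip
      h→a: a black — skip
      h→g: g is gray → back edge
Back edge closes the cycle g → i → h → g; its vertices are {g, h, i}.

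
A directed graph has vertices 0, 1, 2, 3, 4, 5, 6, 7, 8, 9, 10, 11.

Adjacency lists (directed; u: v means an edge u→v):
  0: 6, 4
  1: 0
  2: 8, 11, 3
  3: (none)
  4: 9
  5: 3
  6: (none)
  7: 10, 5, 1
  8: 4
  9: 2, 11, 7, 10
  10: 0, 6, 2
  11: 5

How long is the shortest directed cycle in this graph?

4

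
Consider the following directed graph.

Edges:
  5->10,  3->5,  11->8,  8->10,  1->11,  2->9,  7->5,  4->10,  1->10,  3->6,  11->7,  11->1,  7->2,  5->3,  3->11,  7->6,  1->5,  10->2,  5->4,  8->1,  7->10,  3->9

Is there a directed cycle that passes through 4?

No

4 lies on a cycle iff there is a path from 4 back to itself.
Exploring from 4, it never reaches itself; equivalently, its strongly connected component is a singleton.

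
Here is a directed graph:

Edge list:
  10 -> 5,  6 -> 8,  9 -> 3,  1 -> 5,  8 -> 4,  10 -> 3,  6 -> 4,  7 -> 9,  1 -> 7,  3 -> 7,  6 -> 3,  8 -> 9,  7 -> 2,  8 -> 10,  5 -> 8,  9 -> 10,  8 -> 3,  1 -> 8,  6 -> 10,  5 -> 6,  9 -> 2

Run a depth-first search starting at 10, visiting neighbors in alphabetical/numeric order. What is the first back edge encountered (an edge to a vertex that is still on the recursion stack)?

DFS from 10 (visiting neighbors in alphabetical/numeric order); mark gray on enter, black on exit:
10 gray
  3 gray
    7 gray
      2 gray
      2 black
      9 gray
        9→2: 2 black — skip
        9→3: 3 is gray → back edge
First back edge: 9 → 3.

9->3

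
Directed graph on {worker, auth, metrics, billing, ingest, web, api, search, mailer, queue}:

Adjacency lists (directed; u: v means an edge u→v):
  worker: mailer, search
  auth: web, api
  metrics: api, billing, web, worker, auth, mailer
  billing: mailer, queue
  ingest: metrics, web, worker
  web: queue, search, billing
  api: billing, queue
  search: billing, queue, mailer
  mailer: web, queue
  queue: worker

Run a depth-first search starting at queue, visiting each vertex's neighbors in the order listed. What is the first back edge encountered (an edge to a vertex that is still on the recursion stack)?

DFS from queue (visiting each vertex's neighbors in the order listed); mark gray on enter, black on exit:
queue gray
  worker gray
    mailer gray
      web gray
        web→queue: queue is gray → back edge
First back edge: web → queue.

web->queue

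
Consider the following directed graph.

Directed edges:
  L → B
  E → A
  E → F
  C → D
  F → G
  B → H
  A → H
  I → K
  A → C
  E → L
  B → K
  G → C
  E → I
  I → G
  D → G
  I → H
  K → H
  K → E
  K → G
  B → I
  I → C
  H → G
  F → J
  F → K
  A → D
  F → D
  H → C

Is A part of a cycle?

A lies on a cycle iff there is a path from A back to itself.
Exploring from A, it never reaches itself; equivalently, its strongly connected component is a singleton.

No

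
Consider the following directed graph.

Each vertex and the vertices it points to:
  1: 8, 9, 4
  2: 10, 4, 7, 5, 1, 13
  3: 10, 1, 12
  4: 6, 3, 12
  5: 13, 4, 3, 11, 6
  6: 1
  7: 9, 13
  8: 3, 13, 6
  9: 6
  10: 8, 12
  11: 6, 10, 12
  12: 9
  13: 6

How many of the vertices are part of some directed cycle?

9

A vertex is on a directed cycle iff it belongs to a strongly connected component of size ≥ 2 (or has a self-loop).
The vertices on cycles are {1, 3, 4, 6, 8, 9, 10, 12, 13} — 9 in total.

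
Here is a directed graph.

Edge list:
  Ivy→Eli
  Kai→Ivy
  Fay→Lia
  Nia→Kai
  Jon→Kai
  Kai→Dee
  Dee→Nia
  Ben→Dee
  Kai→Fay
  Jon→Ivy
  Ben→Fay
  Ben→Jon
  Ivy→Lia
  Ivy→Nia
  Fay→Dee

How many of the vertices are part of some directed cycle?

5

A vertex is on a directed cycle iff it belongs to a strongly connected component of size ≥ 2 (or has a self-loop).
The vertices on cycles are {Dee, Fay, Ivy, Kai, Nia} — 5 in total.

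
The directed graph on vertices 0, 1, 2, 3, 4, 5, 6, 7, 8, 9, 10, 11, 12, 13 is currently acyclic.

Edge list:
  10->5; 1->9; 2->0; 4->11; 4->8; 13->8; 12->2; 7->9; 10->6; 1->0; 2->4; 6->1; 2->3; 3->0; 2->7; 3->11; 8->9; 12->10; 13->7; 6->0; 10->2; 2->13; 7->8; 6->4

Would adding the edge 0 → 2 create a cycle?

Yes

Adding 0→2 creates a cycle iff 2 can already reach 0.
Path from 2: 2 → 0.
So 2 → … → 0 → 2 is a cycle.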